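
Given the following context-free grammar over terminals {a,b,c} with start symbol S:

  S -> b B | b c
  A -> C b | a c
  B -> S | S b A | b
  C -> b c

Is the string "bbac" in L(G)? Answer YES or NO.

Convert to CNF:
  S -> T0 B | T0 T2
  A -> C T0 | T1 T2
  B -> S X3 | T0 B | T0 T2 | b
  C -> T0 T2
  T0 -> b
  T1 -> a
  T2 -> c
  X3 -> T0 A

Fill CYK table bottom-up:
  T[0,0] 'b' = {B,T0}  orig:{B}
  T[1,1] 'b' = {B,T0}  orig:{B}
  T[2,2] 'a' = {T1}  orig:{}
  T[3,3] 'c' = {T2}  orig:{}
  T[0,1] 'bb' = {B,S}
  T[1,2] 'ba' = ∅
  T[2,3] 'ac' = {A}
  T[0,2] 'bba' = ∅
  T[1,3] 'bac' = {X3}  orig:{}
  T[0,3] 'bbac' = ∅

S ∉ T[0,3] ⇒ NO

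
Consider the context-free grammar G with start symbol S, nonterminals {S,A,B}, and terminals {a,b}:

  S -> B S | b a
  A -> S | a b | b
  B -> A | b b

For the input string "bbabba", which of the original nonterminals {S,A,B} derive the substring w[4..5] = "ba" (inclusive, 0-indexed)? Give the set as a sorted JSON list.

CNF form of G:
  S -> B S | T1 T0
  A -> B S | T0 T1 | T1 T0 | b
  B -> B S | T0 T1 | T1 T0 | T1 T1 | b
  T0 -> a
  T1 -> b

CYK fill — only the sub-triangle for w[4..5]:
  [4..4]={A,B,T1}  "b"  orig:{A,B}
  [5..5]={T0}  "a"  orig:{}
  [4..5]={A,B,S}  "ba"

Original NTs in T[4,5] deriving "ba": ["A", "B", "S"]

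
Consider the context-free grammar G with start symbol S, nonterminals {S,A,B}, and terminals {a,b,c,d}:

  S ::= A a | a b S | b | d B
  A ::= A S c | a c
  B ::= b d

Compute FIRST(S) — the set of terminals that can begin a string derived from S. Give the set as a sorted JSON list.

FIRST sets, iterate to fixpoint:
[1]
  A via A→a c: +{a}
  B via B→b d: +{b}
  S via S→A a: +{a}
  S via S→b: +{b}
  S via S→d B: +{d}
  S: {a,b,d}  A: {a}  B: {b}
[2] done
  S: {a,b,d}  A: {a}  B: {b}

FIRST(S) = ["a", "b", "d"]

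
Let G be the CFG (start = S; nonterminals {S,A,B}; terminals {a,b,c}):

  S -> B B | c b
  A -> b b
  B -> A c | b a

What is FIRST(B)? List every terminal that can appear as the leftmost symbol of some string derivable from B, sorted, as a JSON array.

FIRST iteration:
[1]
  A via A→b b: +{b}
  B via B→A c: +{b}
  S via S→B B: +{b}
  S via S→c b: +{c}
  FIRST(S)={b,c}  FIRST(A)={b}  FIRST(B)={b}
[2] (no change)
  FIRST(S)={b,c}  FIRST(A)={b}  FIRST(B)={b}

FIRST(B) = ["b"]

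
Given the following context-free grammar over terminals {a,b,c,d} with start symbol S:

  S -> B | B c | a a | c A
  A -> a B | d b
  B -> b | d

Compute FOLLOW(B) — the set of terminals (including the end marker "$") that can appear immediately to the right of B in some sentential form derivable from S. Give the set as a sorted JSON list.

FIRST sets, iterate to fixpoint:
[1]
  A via A→a B: +{a}
  A via A→d b: +{d}
  B via B→b: +{b}
  B via B→d: +{d}
  S via S→B: +{b,d}
  S via S→a a: +{a}
  S via S→c A: +{c}
  S: {a,b,c,d}  A: {a,d}  B: {b,d}
[2] done
  S: {a,b,c,d}  A: {a,d}  B: {b,d}

Compute FOLLOW by fixpoint:
seed FOLLOW(S) with $
round 1:
  S→B: FOLLOW(B) ⊇ FOLLOW(S) ⊇ {$}; new: +{$}
  S→B c: FOLLOW(B) ⊇ FIRST(c) = {c}; new: +{c}
  S→c A: FOLLOW(A) ⊇ FOLLOW(S) ⊇ {$}; new: +{$}
  FOLLOW[S]={$}  FOLLOW[A]={$}  FOLLOW[B]={$,c}
round 2: — fixpoint
  FOLLOW[S]={$}  FOLLOW[A]={$}  FOLLOW[B]={$,c}

FOLLOW(B) = ["$", "c"]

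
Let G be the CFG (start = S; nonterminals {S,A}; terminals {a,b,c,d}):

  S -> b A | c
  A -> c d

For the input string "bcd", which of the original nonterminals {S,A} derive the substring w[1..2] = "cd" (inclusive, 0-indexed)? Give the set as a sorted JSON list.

Convert to CNF:
  S -> T2 A | c
  A -> T0 T1
  T0 -> c
  T1 -> d
  T2 -> b

CYK fill, restricted to cells inside w[1..2]:
  T[1,1] 'c' = {S,T0}  orig:{S}
  T[2,2] 'd' = {T1}  orig:{}
  T[1,2] 'cd' = {A}

Original NTs in T[1,2] deriving "cd": ["A"]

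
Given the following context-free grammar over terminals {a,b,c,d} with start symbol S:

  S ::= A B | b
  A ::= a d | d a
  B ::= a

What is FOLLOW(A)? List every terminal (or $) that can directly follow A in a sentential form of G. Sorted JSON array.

Compute FIRST by fixpoint:
[1]
  A via A→a d: +{a}
  A via A→d a: +{d}
  B via B→a: +{a}
  S via S→A B: +{a,d}
  S via S→b: +{b}
  FIRST[S]={a,b,d}  FIRST[A]={a,d}  FIRST[B]={a}
[2] (stable)
  FIRST[S]={a,b,d}  FIRST[A]={a,d}  FIRST[B]={a}

Compute FOLLOW by fixpoint:
seed FOLLOW(S) with $
[1]
  S→A B: FOLLOW(A) ⊇ FIRST(B) = {a}; new: +{a}
  S→A B: FOLLOW(B) ⊇ FOLLOW(S) ⊇ {$}; new: +{$}
  FOLLOW(S)={$}  FOLLOW(A)={a}  FOLLOW(B)={$}
[2] (stable)
  FOLLOW(S)={$}  FOLLOW(A)={a}  FOLLOW(B)={$}

FOLLOW(A) = ["a"]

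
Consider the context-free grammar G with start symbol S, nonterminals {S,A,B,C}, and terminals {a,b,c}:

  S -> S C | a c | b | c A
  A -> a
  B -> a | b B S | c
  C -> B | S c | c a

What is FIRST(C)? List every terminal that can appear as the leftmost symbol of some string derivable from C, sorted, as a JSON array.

FIRST iteration:
iter 1:
  A via A→a: +{a}
  B via B→a: +{a}
  B via B→b B S: +{b}
  B via B→c: +{c}
  C via C→B: +{a,b,c}
  S via S→a c: +{a}
  S via S→b: +{b}
  S via S→c A: +{c}
  FIRST(S)={a,b,c}  FIRST(A)={a}  FIRST(B)={a,b,c}  FIRST(C)={a,b,c}
iter 2: — fixpoint
  FIRST(S)={a,b,c}  FIRST(A)={a}  FIRST(B)={a,b,c}  FIRST(C)={a,b,c}

FIRST(C) = ["a", "b", "c"]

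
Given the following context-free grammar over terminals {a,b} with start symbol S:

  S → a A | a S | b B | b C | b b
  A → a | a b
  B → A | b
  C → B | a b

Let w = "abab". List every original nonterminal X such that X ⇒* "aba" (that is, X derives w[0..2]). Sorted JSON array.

CNF form of G:
  S -> T0 A | T0 S | T1 B | T1 C | T1 T1
  A -> T0 T1 | a
  B -> T0 T1 | a | b
  C -> T0 T1 | a | b
  T0 -> a
  T1 -> b

CYK table (by increasing span) — only the sub-triangle for w[0..2]:
  cell(0,0) a: {A,B,C,T0}  orig:{A,B,C}
  cell(1,1) b: {B,C,T1}  orig:{B,C}
  cell(2,2) a: {A,B,C,T0}  orig:{A,B,C}
  cell(0,1) ab: {A,B,C}
  cell(1,2) ba: {S}
  cell(0,2) aba: {S}

Original NTs in T[0,2] deriving "aba": ["S"]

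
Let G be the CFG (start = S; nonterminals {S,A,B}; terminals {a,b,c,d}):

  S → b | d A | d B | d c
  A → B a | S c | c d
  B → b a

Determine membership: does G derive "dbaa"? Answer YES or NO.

CNF form of G:
  S -> T2 A | T2 B | T2 T1 | b
  A -> B T0 | S T1 | T1 T2
  B -> T3 T0
  T0 -> a
  T1 -> c
  T2 -> d
  T3 -> b

CYK table (by increasing span):
  cell(0,0) d: {T2}  orig:{}
  cell(1,1) b: {S,T3}  orig:{S}
  cell(2,2) a: {T0}  orig:{}
  cell(3,3) a: {T0}  orig:{}
  cell(0,1) db: ∅
  cell(1,2) ba: {B}
  cell(2,3) aa: ∅
  cell(0,2) dba: {S}
  cell(1,3) baa: {A}
  cell(0,3) dbaa: {S}

S ∈ T[0,3] ⇒ YES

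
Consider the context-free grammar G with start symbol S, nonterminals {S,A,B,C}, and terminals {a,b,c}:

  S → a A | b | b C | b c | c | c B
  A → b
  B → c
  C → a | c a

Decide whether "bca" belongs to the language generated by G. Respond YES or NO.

CNF form of G:
  S -> T0 B | T1 A | T2 C | T2 T0 | b | c
  A -> b
  B -> c
  C -> T0 T1 | a
  T0 -> c
  T1 -> a
  T2 -> b

CYK fill:
  [0..0]={A,S,T2}  "b"  orig:{A,S}
  [1..1]={B,S,T0}  "c"  orig:{B,S}
  [2..2]={C,T1}  "a"  orig:{C}
  [0..1]={S}  "bc"
  [1..2]={C}  "ca"
  [0..2]={S}  "bca"

S ∈ T[0,2] ⇒ YES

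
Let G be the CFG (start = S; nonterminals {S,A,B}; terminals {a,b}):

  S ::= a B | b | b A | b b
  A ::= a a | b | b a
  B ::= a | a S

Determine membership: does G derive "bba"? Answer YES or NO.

CNF form of G:
  S -> T0 B | T1 A | T1 T1 | b
  A -> T0 T0 | T1 T0 | b
  B -> T0 S | a
  T0 -> a
  T1 -> b

CYK fill:
  T[0,0] 'b' = {A,S,T1}  orig:{A,S}
  T[1,1] 'b' = {A,S,T1}  orig:{A,S}
  T[2,2] 'a' = {B,T0}  orig:{B}
  T[0,1] 'bb' = {S}
  T[1,2] 'ba' = {A}
  T[0,2] 'bba' = {S}

S ∈ T[0,2] ⇒ YES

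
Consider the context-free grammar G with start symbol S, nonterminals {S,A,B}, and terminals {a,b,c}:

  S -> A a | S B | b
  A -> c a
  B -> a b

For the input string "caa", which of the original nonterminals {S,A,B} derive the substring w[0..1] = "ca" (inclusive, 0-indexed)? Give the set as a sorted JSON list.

CNF form of G:
  S -> A T1 | S B | b
  A -> T0 T1
  B -> T1 T2
  T0 -> c
  T1 -> a
  T2 -> b

Fill CYK table bottom-up, restricted to cells inside w[0..1]:
  [0..0]={T0}  "c"  orig:{}
  [1..1]={T1}  "a"  orig:{}
  [0..1]={A}  "ca"

Original NTs in T[0,1] deriving "ca": ["A"]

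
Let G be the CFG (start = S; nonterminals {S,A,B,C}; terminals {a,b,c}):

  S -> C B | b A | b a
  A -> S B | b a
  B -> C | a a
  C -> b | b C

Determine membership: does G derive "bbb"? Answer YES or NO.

Convert to CNF:
  S -> C B | T0 A | T0 T1
  A -> S B | T0 T1
  B -> T0 C | T1 T1 | b
  C -> T0 C | b
  T0 -> b
  T1 -> a

Fill CYK table bottom-up:
  [0..0]={B,C,T0}  "b"  orig:{B,C}
  [1..1]={B,C,T0}  "b"  orig:{B,C}
  [2..2]={B,C,T0}  "b"  orig:{B,C}
  [0..1]={B,C,S}  "bb"
  [1..2]={B,C,S}  "bb"
  [0..2]={A,B,C,S}  "bbb"

S ∈ T[0,2] ⇒ YES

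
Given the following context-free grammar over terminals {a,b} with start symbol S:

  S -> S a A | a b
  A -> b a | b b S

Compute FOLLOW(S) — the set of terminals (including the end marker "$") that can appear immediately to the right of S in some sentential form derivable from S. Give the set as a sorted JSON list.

Compute FIRST by fixpoint:
pass 1:
  A via A→b a: +{b}
  S via S→a b: +{a}
  FIRST[S]={a}  FIRST[A]={b}
pass 2: (stable)
  FIRST[S]={a}  FIRST[A]={b}

FOLLOW sets:
seed FOLLOW(S) with $
iter 1:
  S→S a A: FOLLOW(S) ⊇ FIRST(a) = {a}; new: +{a}
  S→S a A: FOLLOW(A) ⊇ FOLLOW(S) ⊇ {$,a}; new: +{$,a}
  FOLLOW[S]={$,a}  FOLLOW[A]={$,a}
iter 2: (no change)
  FOLLOW[S]={$,a}  FOLLOW[A]={$,a}

FOLLOW(S) = ["$", "a"]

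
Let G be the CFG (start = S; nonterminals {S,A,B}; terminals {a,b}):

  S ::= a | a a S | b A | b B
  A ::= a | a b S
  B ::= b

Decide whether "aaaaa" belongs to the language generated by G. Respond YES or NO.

Convert to CNF:
  S -> T0 X3 | T1 A | T1 B | a
  A -> T0 X2 | a
  B -> b
  T0 -> a
  T1 -> b
  X2 -> T1 S
  X3 -> T0 S

CYK table (by increasing span):
  cell(0,0) a: {A,S,T0}  orig:{A,S}
  cell(1,1) a: {A,S,T0}  orig:{A,S}
  cell(2,2) a: {A,S,T0}  orig:{A,S}
  cell(3,3) a: {A,S,T0}  orig:{A,S}
  cell(4,4) a: {A,S,T0}  orig:{A,S}
  cell(0,1) aa: {X3}  orig:{}
  cell(1,2) aa: {X3}  orig:{}
  cell(2,3) aa: {X3}  orig:{}
  cell(3,4) aa: {X3}  orig:{}
  cell(0,2) aaa: {S}
  cell(1,3) aaa: {S}
  cell(2,4) aaa: {S}
  cell(0,3) aaaa: {X3}  orig:{}
  cell(1,4) aaaa: {X3}  orig:{}
  cell(0,4) aaaaa: {S}

S ∈ T[0,4] ⇒ YES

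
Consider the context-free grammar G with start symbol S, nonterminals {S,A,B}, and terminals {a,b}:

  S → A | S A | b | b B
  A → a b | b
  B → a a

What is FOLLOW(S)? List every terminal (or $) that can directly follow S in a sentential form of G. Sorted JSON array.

Compute FIRST by fixpoint:
[1]
  A via A→a b: +{a}
  A via A→b: +{b}
  B via B→a a: +{a}
  S via S→A: +{a,b}
  FIRST(S)={a,b}  FIRST(A)={a,b}  FIRST(B)={a}
[2] — fixpoint
  FIRST(S)={a,b}  FIRST(A)={a,b}  FIRST(B)={a}

Compute FOLLOW by fixpoint:
FOLLOW(S) := {$}
pass 1:
  S→A: FOLLOW(A) ⊇ FOLLOW(S) ⊇ {$}; new: +{$}
  S→S A: FOLLOW(S) ⊇ FIRST(A) = {a,b}; new: +{a,b}
  S→S A: FOLLOW(A) ⊇ FOLLOW(S) ⊇ {$,a,b}; new: +{a,b}
  S→b B: FOLLOW(B) ⊇ FOLLOW(S) ⊇ {$,a,b}; new: +{$,a,b}
  FOLLOW(S)={$,a,b}  FOLLOW(A)={$,a,b}  FOLLOW(B)={$,a,b}
pass 2: — fixpoint
  FOLLOW(S)={$,a,b}  FOLLOW(A)={$,a,b}  FOLLOW(B)={$,a,b}

FOLLOW(S) = ["$", "a", "b"]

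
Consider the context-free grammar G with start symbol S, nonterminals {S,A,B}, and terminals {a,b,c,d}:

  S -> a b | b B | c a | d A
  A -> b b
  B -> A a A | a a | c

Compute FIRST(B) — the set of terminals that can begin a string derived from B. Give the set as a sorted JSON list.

Compute FIRST by fixpoint:
[1]
  A via A→b b: +{b}
  B via B→A a A: +{b}
  B via B→a a: +{a}
  B via B→c: +{c}
  S via S→a b: +{a}
  S via S→b B: +{b}
  S via S→c a: +{c}
  S via S→d A: +{d}
  FIRST[S]={a,b,c,d}  FIRST[A]={b}  FIRST[B]={a,b,c}
[2] (no change)
  FIRST[S]={a,b,c,d}  FIRST[A]={b}  FIRST[B]={a,b,c}

FIRST(B) = ["a", "b", "c"]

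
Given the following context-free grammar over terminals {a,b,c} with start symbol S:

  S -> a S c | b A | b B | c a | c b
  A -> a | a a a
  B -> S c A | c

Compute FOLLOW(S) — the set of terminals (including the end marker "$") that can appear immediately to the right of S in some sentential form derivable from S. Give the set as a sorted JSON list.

FIRST iteration:
round 1:
  A via A→a: +{a}
  B via B→c: +{c}
  S via S→a S c: +{a}
  S via S→b A: +{b}
  S via S→c a: +{c}
  FIRST(S)={a,b,c}  FIRST(A)={a}  FIRST(B)={c}
round 2:
  B via B→S c A: +{a,b}
  FIRST(S)={a,b,c}  FIRST(A)={a}  FIRST(B)={a,b,c}
round 3: (no change)
  FIRST(S)={a,b,c}  FIRST(A)={a}  FIRST(B)={a,b,c}

FOLLOW iteration:
initialize: $ ∈ FOLLOW(S)
iter 1:
  B→S c A: FOLLOW(S) ⊇ FIRST(c) = {c}; new: +{c}
  S→b A: FOLLOW(A) ⊇ FOLLOW(S) ⊇ {$,c}; new: +{$,c}
  S→b B: FOLLOW(B) ⊇ FOLLOW(S) ⊇ {$,c}; new: +{$,c}
  S: {$,c}  A: {$,c}  B: {$,c}
iter 2: (stable)
  S: {$,c}  A: {$,c}  B: {$,c}

FOLLOW(S) = ["$", "c"]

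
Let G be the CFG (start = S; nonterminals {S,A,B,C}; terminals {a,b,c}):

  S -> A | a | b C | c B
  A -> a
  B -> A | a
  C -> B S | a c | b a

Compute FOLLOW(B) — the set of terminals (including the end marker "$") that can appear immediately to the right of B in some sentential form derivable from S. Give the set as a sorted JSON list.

FIRST sets, iterate to fixpoint:
round 1:
  A via A→a: +{a}
  B via B→A: +{a}
  C via C→B S: +{a}
  C via C→b a: +{b}
  S via S→A: +{a}
  S via S→b C: +{b}
  S via S→c B: +{c}
  S: {a,b,c}  A: {a}  B: {a}  C: {a,b}
round 2: done
  S: {a,b,c}  A: {a}  B: {a}  C: {a,b}

Compute FOLLOW by fixpoint:
seed FOLLOW(S) with $
[1]
  C→B S: FOLLOW(B) ⊇ FIRST(S) = {a,b,c}; new: +{a,b,c}
  S→A: FOLLOW(A) ⊇ FOLLOW(S) ⊇ {$}; new: +{$}
  S→b C: FOLLOW(C) ⊇ FOLLOW(S) ⊇ {$}; new: +{$}
  S→c B: FOLLOW(B) ⊇ FOLLOW(S) ⊇ {$}; new: +{$}
  S: {$}  A: {$}  B: {$,a,b,c}  C: {$}
[2]
  B→A: FOLLOW(A) ⊇ FOLLOW(B) ⊇ {$,a,b,c}; new: +{a,b,c}
  S: {$}  A: {$,a,b,c}  B: {$,a,b,c}  C: {$}
[3] (no change)
  S: {$}  A: {$,a,b,c}  B: {$,a,b,c}  C: {$}

FOLLOW(B) = ["$", "a", "b", "c"]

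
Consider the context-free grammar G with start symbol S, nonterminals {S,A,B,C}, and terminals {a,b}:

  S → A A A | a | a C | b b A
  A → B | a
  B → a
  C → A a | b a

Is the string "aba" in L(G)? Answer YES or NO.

CNF form of G:
  S -> A X2 | T0 C | T1 X3 | a
  A -> a
  B -> a
  C -> A T0 | T1 T0
  T0 -> a
  T1 -> b
  X2 -> A A
  X3 -> T1 A

Fill CYK table bottom-up:
  cell(0,0) a: {A,B,S,T0}  orig:{A,B,S}
  cell(1,1) b: {T1}  orig:{}
  cell(2,2) a: {A,B,S,T0}  orig:{A,B,S}
  cell(0,1) ab: ∅
  cell(1,2) ba: {C,X3}  orig:{C}
  cell(0,2) aba: {S}

S ∈ T[0,2] ⇒ YES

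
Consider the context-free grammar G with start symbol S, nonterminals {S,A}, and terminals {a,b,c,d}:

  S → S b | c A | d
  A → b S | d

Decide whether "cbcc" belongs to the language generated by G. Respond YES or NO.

Convert to CNF:
  S -> S T0 | T1 A | d
  A -> T0 S | d
  T0 -> b
  T1 -> c

CYK table (by increasing span):
  [0..0]={T1}  "c"  orig:{}
  [1..1]={T0}  "b"  orig:{}
  [2..2]={T1}  "c"  orig:{}
  [3..3]={T1}  "c"  orig:{}
  [0..1]=∅  "cb"
  [1..2]=∅  "bc"
  [2..3]=∅  "cc"
  [0..2]=∅  "cbc"
  [1..3]=∅  "bcc"
  [0..3]=∅  "cbcc"

S ∉ T[0,3] ⇒ NO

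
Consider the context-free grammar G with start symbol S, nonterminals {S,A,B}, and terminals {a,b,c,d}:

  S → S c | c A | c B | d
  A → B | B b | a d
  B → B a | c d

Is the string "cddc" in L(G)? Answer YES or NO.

CNF form of G:
  S -> S T3 | T3 A | T3 B | d
  A -> B T0 | B T1 | T0 T2 | T3 T2
  B -> B T0 | T3 T2
  T0 -> a
  T1 -> b
  T2 -> d
  T3 -> c

CYK table (by increasing span):
  T[0,0] 'c' = {T3}  orig:{}
  T[1,1] 'd' = {S,T2}  orig:{S}
  T[2,2] 'd' = {S,T2}  orig:{S}
  T[3,3] 'c' = {T3}  orig:{}
  T[0,1] 'cd' = {A,B}
  T[1,2] 'dd' = ∅
  T[2,3] 'dc' = {S}
  T[0,2] 'cdd' = ∅
  T[1,3] 'ddc' = ∅
  T[0,3] 'cddc' = ∅

S ∉ T[0,3] ⇒ NO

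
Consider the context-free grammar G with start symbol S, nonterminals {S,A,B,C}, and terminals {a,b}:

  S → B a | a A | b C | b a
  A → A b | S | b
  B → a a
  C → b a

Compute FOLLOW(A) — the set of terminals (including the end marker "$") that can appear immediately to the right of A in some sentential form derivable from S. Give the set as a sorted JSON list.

FIRST sets, iterate to fixpoint:
pass 1:
  A via A→b: +{b}
  B via B→a a: +{a}
  C via C→b a: +{b}
  S via S→B a: +{a}
  S via S→b C: +{b}
  S: {a,b}  A: {b}  B: {a}  C: {b}
pass 2:
  A via A→S: +{a}
  S: {a,b}  A: {a,b}  B: {a}  C: {b}
pass 3: (stable)
  S: {a,b}  A: {a,b}  B: {a}  C: {b}

FOLLOW iteration:
FOLLOW(S) := {$}
iter 1:
  A→A b: FOLLOW(A) ⊇ FIRST(b) = {b}; new: +{b}
  A→S: FOLLOW(S) ⊇ FOLLOW(A) ⊇ {b}; new: +{b}
  S→B a: FOLLOW(B) ⊇ FIRST(a) = {a}; new: +{a}
  S→a A: FOLLOW(A) ⊇ FOLLOW(S) ⊇ {$,b}; new: +{$}
  S→b C: FOLLOW(C) ⊇ FOLLOW(S) ⊇ {$,b}; new: +{$,b}
  FOLLOW(S)={$,b}  FOLLOW(A)={$,b}  FOLLOW(B)={a}  FOLLOW(C)={$,b}
iter 2: — fixpoint
  FOLLOW(S)={$,b}  FOLLOW(A)={$,b}  FOLLOW(B)={a}  FOLLOW(C)={$,b}

FOLLOW(A) = ["$", "b"]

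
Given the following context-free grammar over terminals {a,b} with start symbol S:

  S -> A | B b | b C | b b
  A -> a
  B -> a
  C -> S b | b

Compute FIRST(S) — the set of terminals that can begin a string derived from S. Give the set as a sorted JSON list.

Compute FIRST by fixpoint:
iter 1:
  A via A→a: +{a}
  B via B→a: +{a}
  C via C→b: +{b}
  S via S→A: +{a}
  S via S→b C: +{b}
  FIRST(S)={a,b}  FIRST(A)={a}  FIRST(B)={a}  FIRST(C)={b}
iter 2:
  C via C→S b: +{a}
  FIRST(S)={a,b}  FIRST(A)={a}  FIRST(B)={a}  FIRST(C)={a,b}
iter 3: (stable)
  FIRST(S)={a,b}  FIRST(A)={a}  FIRST(B)={a}  FIRST(C)={a,b}

FIRST(S) = ["a", "b"]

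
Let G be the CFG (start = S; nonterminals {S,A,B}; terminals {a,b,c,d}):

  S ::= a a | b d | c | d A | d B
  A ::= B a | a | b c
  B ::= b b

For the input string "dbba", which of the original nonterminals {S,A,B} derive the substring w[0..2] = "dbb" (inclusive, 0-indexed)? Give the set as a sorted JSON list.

CNF form of G:
  S -> T0 T0 | T1 T3 | T3 A | T3 B | c
  A -> B T0 | T1 T2 | a
  B -> T1 T1
  T0 -> a
  T1 -> b
  T2 -> c
  T3 -> d

Fill CYK table bottom-up (cells [i..j] with 0 ≤ i ≤ j ≤ 2 only):
  [0..0]={T3}  "d"  orig:{}
  [1..1]={T1}  "b"  orig:{}
  [2..2]={T1}  "b"  orig:{}
  [0..1]=∅  "db"
  [1..2]={B}  "bb"
  [0..2]={S}  "dbb"

Original NTs in T[0,2] deriving "dbb": ["S"]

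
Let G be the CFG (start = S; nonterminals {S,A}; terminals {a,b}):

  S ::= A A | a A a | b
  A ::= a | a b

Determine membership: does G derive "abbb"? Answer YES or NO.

Convert to CNF:
  S -> A A | T0 X2 | b
  A -> T0 T1 | a
  T0 -> a
  T1 -> b
  X2 -> A T0

Fill CYK table bottom-up:
  T[0,0] 'a' = {A,T0}  orig:{A}
  T[1,1] 'b' = {S,T1}  orig:{S}
  T[2,2] 'b' = {S,T1}  orig:{S}
  T[3,3] 'b' = {S,T1}  orig:{S}
  T[0,1] 'ab' = {A}
  T[1,2] 'bb' = ∅
  T[2,3] 'bb' = ∅
  T[0,2] 'abb' = ∅
  T[1,3] 'bbb' = ∅
  T[0,3] 'abbb' = ∅

S ∉ T[0,3] ⇒ NO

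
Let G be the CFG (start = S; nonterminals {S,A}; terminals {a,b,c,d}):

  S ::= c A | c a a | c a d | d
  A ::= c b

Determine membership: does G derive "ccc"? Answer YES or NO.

CNF form of G:
  S -> T0 A | T0 X4 | T0 X5 | d
  A -> T0 T1
  T0 -> c
  T1 -> b
  T2 -> a
  T3 -> d
  X4 -> T2 T2
  X5 -> T2 T3

Fill CYK table bottom-up:
  T[0,0] 'c' = {T0}  orig:{}
  T[1,1] 'c' = {T0}  orig:{}
  T[2,2] 'c' = {T0}  orig:{}
  T[0,1] 'cc' = ∅
  T[1,2] 'cc' = ∅
  T[0,2] 'ccc' = ∅

S ∉ T[0,2] ⇒ NO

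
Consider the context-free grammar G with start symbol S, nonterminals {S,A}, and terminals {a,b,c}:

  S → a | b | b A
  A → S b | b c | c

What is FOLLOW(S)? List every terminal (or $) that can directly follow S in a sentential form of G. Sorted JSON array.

Compute FIRST by fixpoint:
pass 1:
  A via A→b c: +{b}
  A via A→c: +{c}
  S via S→a: +{a}
  S via S→b: +{b}
  FIRST(S)={a,b}  FIRST(A)={b,c}
pass 2:
  A via A→S b: +{a}
  FIRST(S)={a,b}  FIRST(A)={a,b,c}
pass 3: (stable)
  FIRST(S)={a,b}  FIRST(A)={a,b,c}

FOLLOW sets:
FOLLOW(S) := {$}
[1]
  A→S b: FOLLOW(S) ⊇ FIRST(b) = {b}; new: +{b}
  S→b A: FOLLOW(A) ⊇ FOLLOW(S) ⊇ {$,b}; new: +{$,b}
  S: {$,b}  A: {$,b}
[2] (no change)
  S: {$,b}  A: {$,b}

FOLLOW(S) = ["$", "b"]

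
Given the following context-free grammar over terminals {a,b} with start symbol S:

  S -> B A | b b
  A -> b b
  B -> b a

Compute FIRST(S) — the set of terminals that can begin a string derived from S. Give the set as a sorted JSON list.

FIRST sets, iterate to fixpoint:
round 1:
  A via A→b b: +{b}
  B via B→b a: +{b}
  S via S→B A: +{b}
  FIRST(S)={b}  FIRST(A)={b}  FIRST(B)={b}
round 2: — fixpoint
  FIRST(S)={b}  FIRST(A)={b}  FIRST(B)={b}

FIRST(S) = ["b"]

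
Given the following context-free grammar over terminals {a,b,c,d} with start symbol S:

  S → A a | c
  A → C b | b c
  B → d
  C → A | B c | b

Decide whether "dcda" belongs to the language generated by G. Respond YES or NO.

Convert to CNF:
  S -> A T2 | c
  A -> C T0 | T0 T1
  B -> d
  C -> B T1 | C T0 | T0 T1 | b
  T0 -> b
  T1 -> c
  T2 -> a

CYK fill:
  [0..0]={B}  "d"
  [1..1]={S,T1}  "c"  orig:{S}
  [2..2]={B}  "d"
  [3..3]={T2}  "a"  orig:{}
  [0..1]={C}  "dc"
  [1..2]=∅  "cd"
  [2..3]=∅  "da"
  [0..2]=∅  "dcd"
  [1..3]=∅  "cda"
  [0..3]=∅  "dcda"

S ∉ T[0,3] ⇒ NO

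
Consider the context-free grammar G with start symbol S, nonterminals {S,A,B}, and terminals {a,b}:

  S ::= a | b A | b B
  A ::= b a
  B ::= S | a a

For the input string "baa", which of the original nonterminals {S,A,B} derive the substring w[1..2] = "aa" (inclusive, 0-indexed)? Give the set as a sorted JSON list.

CNF form of G:
  S -> T0 A | T0 B | a
  A -> T0 T1
  B -> T0 A | T0 B | T1 T1 | a
  T0 -> b
  T1 -> a

CYK fill — only the sub-triangle for w[1..2]:
  [1..1]={B,S,T1}  "a"  orig:{B,S}
  [2..2]={B,S,T1}  "a"  orig:{B,S}
  [1..2]={B}  "aa"

Original NTs in T[1,2] deriving "aa": ["B"]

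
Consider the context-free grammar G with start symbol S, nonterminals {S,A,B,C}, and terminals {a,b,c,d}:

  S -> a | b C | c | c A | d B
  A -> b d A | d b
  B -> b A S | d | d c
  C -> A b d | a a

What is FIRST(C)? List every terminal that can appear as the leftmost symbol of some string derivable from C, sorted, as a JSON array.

FIRST sets, iterate to fixpoint:
iter 1:
  A via A→b d A: +{b}
  A via A→d b: +{d}
  B via B→b A S: +{b}
  B via B→d: +{d}
  C via C→A b d: +{b,d}
  C via C→a a: +{a}
  S via S→a: +{a}
  S via S→b C: +{b}
  S via S→c: +{c}
  S via S→d B: +{d}
  FIRST(S)={a,b,c,d}  FIRST(A)={b,d}  FIRST(B)={b,d}  FIRST(C)={a,b,d}
iter 2: (stable)
  FIRST(S)={a,b,c,d}  FIRST(A)={b,d}  FIRST(B)={b,d}  FIRST(C)={a,b,d}

FIRST(C) = ["a", "b", "d"]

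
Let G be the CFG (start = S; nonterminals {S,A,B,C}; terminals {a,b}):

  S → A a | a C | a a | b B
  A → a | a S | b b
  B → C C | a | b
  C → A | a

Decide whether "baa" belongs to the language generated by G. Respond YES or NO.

Convert to CNF:
  S -> A T0 | T0 C | T0 T0 | T1 B
  A -> T0 S | T1 T1 | a
  B -> C C | a | b
  C -> T0 S | T1 T1 | a
  T0 -> a
  T1 -> b

CYK table (by increasing span):
  T[0,0] 'b' = {B,T1}  orig:{B}
  T[1,1] 'a' = {A,B,C,T0}  orig:{A,B,C}
  T[2,2] 'a' = {A,B,C,T0}  orig:{A,B,C}
  T[0,1] 'ba' = {S}
  T[1,2] 'aa' = {B,S}
  T[0,2] 'baa' = {S}

S ∈ T[0,2] ⇒ YES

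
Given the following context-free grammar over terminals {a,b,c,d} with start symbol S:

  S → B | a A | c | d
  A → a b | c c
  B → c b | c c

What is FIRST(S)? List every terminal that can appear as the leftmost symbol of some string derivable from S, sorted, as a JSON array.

FIRST sets, iterate to fixpoint:
[1]
  A via A→a b: +{a}
  A via A→c c: +{c}
  B via B→c b: +{c}
  S via S→B: +{c}
  S via S→a A: +{a}
  S via S→d: +{d}
  FIRST[S]={a,c,d}  FIRST[A]={a,c}  FIRST[B]={c}
[2] (no change)
  FIRST[S]={a,c,d}  FIRST[A]={a,c}  FIRST[B]={c}

FIRST(S) = ["a", "c", "d"]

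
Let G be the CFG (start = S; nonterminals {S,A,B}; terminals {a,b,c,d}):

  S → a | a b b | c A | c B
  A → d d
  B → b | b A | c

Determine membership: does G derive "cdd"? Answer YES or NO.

Convert to CNF:
  S -> T2 X4 | T3 A | T3 B | a
  A -> T0 T0
  B -> T1 A | b | c
  T0 -> d
  T1 -> b
  T2 -> a
  T3 -> c
  X4 -> T1 T1

CYK fill:
  T[0,0] 'c' = {B,T3}  orig:{B}
  T[1,1] 'd' = {T0}  orig:{}
  T[2,2] 'd' = {T0}  orig:{}
  T[0,1] 'cd' = ∅
  T[1,2] 'dd' = {A}
  T[0,2] 'cdd' = {S}

S ∈ T[0,2] ⇒ YES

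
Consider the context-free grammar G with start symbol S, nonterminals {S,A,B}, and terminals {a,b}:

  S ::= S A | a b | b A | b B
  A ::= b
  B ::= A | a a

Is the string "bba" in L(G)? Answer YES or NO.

CNF form of G:
  S -> S A | T0 T1 | T1 A | T1 B
  A -> b
  B -> T0 T0 | b
  T0 -> a
  T1 -> b

Fill CYK table bottom-up:
  cell(0,0) b: {A,B,T1}  orig:{A,B}
  cell(1,1) b: {A,B,T1}  orig:{A,B}
  cell(2,2) a: {T0}  orig:{}
  cell(0,1) bb: {S}
  cell(1,2) ba: ∅
  cell(0,2) bba: ∅

S ∉ T[0,2] ⇒ NO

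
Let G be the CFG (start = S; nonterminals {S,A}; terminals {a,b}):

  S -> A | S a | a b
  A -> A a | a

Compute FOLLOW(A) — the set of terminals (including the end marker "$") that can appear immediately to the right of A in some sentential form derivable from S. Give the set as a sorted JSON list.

FIRST sets, iterate to fixpoint:
[1]
  A via A→a: +{a}
  S via S→A: +{a}
  FIRST[S]={a}  FIRST[A]={a}
[2] (stable)
  FIRST[S]={a}  FIRST[A]={a}

Compute FOLLOW by fixpoint:
seed FOLLOW(S) with $
[1]
  A→A a: FOLLOW(A) ⊇ FIRST(a) = {a}; new: +{a}
  S→A: FOLLOW(A) ⊇ FOLLOW(S) ⊇ {$}; new: +{$}
  S→S a: FOLLOW(S) ⊇ FIRST(a) = {a}; new: +{a}
  S: {$,a}  A: {$,a}
[2] — fixpoint
  S: {$,a}  A: {$,a}

FOLLOW(A) = ["$", "a"]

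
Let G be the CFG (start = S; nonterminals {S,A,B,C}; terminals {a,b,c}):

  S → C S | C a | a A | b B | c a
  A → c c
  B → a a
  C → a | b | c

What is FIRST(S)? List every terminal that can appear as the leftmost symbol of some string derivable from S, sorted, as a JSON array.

Compute FIRST by fixpoint:
pass 1:
  A via A→c c: +{c}
  B via B→a a: +{a}
  C via C→a: +{a}
  C via C→b: +{b}
  C via C→c: +{c}
  S via S→C S: +{a,b,c}
  FIRST(S)={a,b,c}  FIRST(A)={c}  FIRST(B)={a}  FIRST(C)={a,b,c}
pass 2: done
  FIRST(S)={a,b,c}  FIRST(A)={c}  FIRST(B)={a}  FIRST(C)={a,b,c}

FIRST(S) = ["a", "b", "c"]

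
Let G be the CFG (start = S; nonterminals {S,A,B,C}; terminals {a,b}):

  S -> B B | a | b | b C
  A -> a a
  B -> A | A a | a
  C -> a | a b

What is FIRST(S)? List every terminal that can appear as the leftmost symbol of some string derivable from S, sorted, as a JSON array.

FIRST sets, iterate to fixpoint:
[1]
  A via A→a a: +{a}
  B via B→A: +{a}
  C via C→a: +{a}
  S via S→B B: +{a}
  S via S→b: +{b}
  FIRST(S)={a,b}  FIRST(A)={a}  FIRST(B)={a}  FIRST(C)={a}
[2] (stable)
  FIRST(S)={a,b}  FIRST(A)={a}  FIRST(B)={a}  FIRST(C)={a}

FIRST(S) = ["a", "b"]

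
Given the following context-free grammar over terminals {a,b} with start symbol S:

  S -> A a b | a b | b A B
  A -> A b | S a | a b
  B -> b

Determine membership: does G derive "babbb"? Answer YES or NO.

CNF form of G:
  S -> A X2 | T0 X3 | T1 T0
  A -> A T0 | S T1 | T1 T0
  B -> b
  T0 -> b
  T1 -> a
  X2 -> T1 T0
  X3 -> A B

CYK table (by increasing span):
  T[0,0] 'b' = {B,T0}  orig:{B}
  T[1,1] 'a' = {T1}  orig:{}
  T[2,2] 'b' = {B,T0}  orig:{B}
  T[3,3] 'b' = {B,T0}  orig:{B}
  T[4,4] 'b' = {B,T0}  orig:{B}
  T[0,1] 'ba' = ∅
  T[1,2] 'ab' = {A,S,X2}  orig:{A,S}
  T[2,3] 'bb' = ∅
  T[3,4] 'bb' = ∅
  T[0,2] 'bab' = ∅
  T[1,3] 'abb' = {A,X3}  orig:{A}
  T[2,4] 'bbb' = ∅
  T[0,3] 'babb' = {S}
  T[1,4] 'abbb' = {A,X3}  orig:{A}
  T[0,4] 'babbb' = {S}

S ∈ T[0,4] ⇒ YES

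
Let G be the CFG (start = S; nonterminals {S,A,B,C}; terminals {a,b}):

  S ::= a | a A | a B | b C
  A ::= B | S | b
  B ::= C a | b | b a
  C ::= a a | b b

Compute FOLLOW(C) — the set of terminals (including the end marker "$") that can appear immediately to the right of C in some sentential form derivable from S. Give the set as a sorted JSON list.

Compute FIRST by fixpoint:
iter 1:
  A via A→b: +{b}
  B via B→b: +{b}
  C via C→a a: +{a}
  C via C→b b: +{b}
  S via S→a: +{a}
  S via S→b C: +{b}
  FIRST(S)={a,b}  FIRST(A)={b}  FIRST(B)={b}  FIRST(C)={a,b}
iter 2:
  A via A→S: +{a}
  B via B→C a: +{a}
  FIRST(S)={a,b}  FIRST(A)={a,b}  FIRST(B)={a,b}  FIRST(C)={a,b}
iter 3: (stable)
  FIRST(S)={a,b}  FIRST(A)={a,b}  FIRST(B)={a,b}  FIRST(C)={a,b}

FOLLOW sets:
seed FOLLOW(S) with $
[1]
  B→C a: FOLLOW(C) ⊇ FIRST(a) = {a}; new: +{a}
  S→a A: FOLLOW(A) ⊇ FOLLOW(S) ⊇ {$}; new: +{$}
  S→a B: FOLLOW(B) ⊇ FOLLOW(S) ⊇ {$}; new: +{$}
  S→b C: FOLLOW(C) ⊇ FOLLOW(S) ⊇ {$}; new: +{$}
  S: {$}  A: {$}  B: {$}  C: {$,a}
[2] done
  S: {$}  A: {$}  B: {$}  C: {$,a}

FOLLOW(C) = ["$", "a"]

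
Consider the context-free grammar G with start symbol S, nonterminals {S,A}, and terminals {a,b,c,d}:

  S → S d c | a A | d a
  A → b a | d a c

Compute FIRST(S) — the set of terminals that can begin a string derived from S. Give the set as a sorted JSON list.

Compute FIRST by fixpoint:
pass 1:
  A via A→b a: +{b}
  A via A→d a c: +{d}
  S via S→a A: +{a}
  S via S→d a: +{d}
  S: {a,d}  A: {b,d}
pass 2: (no change)
  S: {a,d}  A: {b,d}

FIRST(S) = ["a", "d"]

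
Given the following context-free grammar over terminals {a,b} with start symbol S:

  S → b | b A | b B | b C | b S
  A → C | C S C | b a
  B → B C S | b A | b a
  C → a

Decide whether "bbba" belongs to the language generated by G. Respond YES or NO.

CNF form of G:
  S -> T0 A | T0 B | T0 C | T0 S | b
  A -> C X2 | T0 T1 | a
  B -> B X3 | T0 A | T0 T1
  C -> a
  T0 -> b
  T1 -> a
  X2 -> S C
  X3 -> C S

Fill CYK table bottom-up:
  cell(0,0) b: {S,T0}  orig:{S}
  cell(1,1) b: {S,T0}  orig:{S}
  cell(2,2) b: {S,T0}  orig:{S}
  cell(3,3) a: {A,C,T1}  orig:{A,C}
  cell(0,1) bb: {S}
  cell(1,2) bb: {S}
  cell(2,3) ba: {A,B,S,X2}  orig:{A,B,S}
  cell(0,2) bbb: {S}
  cell(1,3) bba: {B,S,X2}  orig:{B,S}
  cell(0,3) bbba: {S,X2}  orig:{S}

S ∈ T[0,3] ⇒ YES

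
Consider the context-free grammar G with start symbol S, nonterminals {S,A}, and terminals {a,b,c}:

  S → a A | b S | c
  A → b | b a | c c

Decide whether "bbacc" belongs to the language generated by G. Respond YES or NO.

Convert to CNF:
  S -> T0 S | T1 A | c
  A -> T0 T1 | T2 T2 | b
  T0 -> b
  T1 -> a
  T2 -> c

Fill CYK table bottom-up:
  cell(0,0) b: {A,T0}  orig:{A}
  cell(1,1) b: {A,T0}  orig:{A}
  cell(2,2) a: {T1}  orig:{}
  cell(3,3) c: {S,T2}  orig:{S}
  cell(4,4) c: {S,T2}  orig:{S}
  cell(0,1) bb: ∅
  cell(1,2) ba: {A}
  cell(2,3) ac: ∅
  cell(3,4) cc: {A}
  cell(0,2) bba: ∅
  cell(1,3) bac: ∅
  cell(2,4) acc: {S}
  cell(0,3) bbac: ∅
  cell(1,4) bacc: {S}
  cell(0,4) bbacc: {S}

S ∈ T[0,4] ⇒ YES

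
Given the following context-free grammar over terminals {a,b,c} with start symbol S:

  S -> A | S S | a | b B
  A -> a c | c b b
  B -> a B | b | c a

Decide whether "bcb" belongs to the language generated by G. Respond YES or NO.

CNF form of G:
  S -> S S | T0 T1 | T1 X4 | T2 B | a
  A -> T0 T1 | T1 X3
  B -> T0 B | T1 T0 | b
  T0 -> a
  T1 -> c
  T2 -> b
  X3 -> T2 T2
  X4 -> T2 T2

CYK table (by increasing span):
  T[0,0] 'b' = {B,T2}  orig:{B}
  T[1,1] 'c' = {T1}  orig:{}
  T[2,2] 'b' = {B,T2}  orig:{B}
  T[0,1] 'bc' = ∅
  T[1,2] 'cb' = ∅
  T[0,2] 'bcb' = ∅

S ∉ T[0,2] ⇒ NO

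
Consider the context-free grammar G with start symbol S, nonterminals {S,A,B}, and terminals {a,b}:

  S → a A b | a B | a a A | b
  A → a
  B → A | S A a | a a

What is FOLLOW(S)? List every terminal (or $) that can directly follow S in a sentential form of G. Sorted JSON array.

FIRST iteration:
pass 1:
  A via A→a: +{a}
  B via B→A: +{a}
  S via S→a A b: +{a}
  S via S→b: +{b}
  S: {a,b}  A: {a}  B: {a}
pass 2:
  B via B→S A a: +{b}
  S: {a,b}  A: {a}  B: {a,b}
pass 3: (stable)
  S: {a,b}  A: {a}  B: {a,b}

FOLLOW sets:
FOLLOW(S) := {$}
[1]
  B→S A a: FOLLOW(S) ⊇ FIRST(A) = {a}; new: +{a}
  B→S A a: FOLLOW(A) ⊇ FIRST(a) = {a}; new: +{a}
  S→a A b: FOLLOW(A) ⊇ FIRST(b) = {b}; new: +{b}
  S→a B: FOLLOW(B) ⊇ FOLLOW(S) ⊇ {$,a}; new: +{$,a}
  S→a a A: FOLLOW(A) ⊇ FOLLOW(S) ⊇ {$,a}; new: +{$}
  FOLLOW[S]={$,a}  FOLLOW[A]={$,a,b}  FOLLOW[B]={$,a}
[2] — fixpoint
  FOLLOW[S]={$,a}  FOLLOW[A]={$,a,b}  FOLLOW[B]={$,a}

FOLLOW(S) = ["$", "a"]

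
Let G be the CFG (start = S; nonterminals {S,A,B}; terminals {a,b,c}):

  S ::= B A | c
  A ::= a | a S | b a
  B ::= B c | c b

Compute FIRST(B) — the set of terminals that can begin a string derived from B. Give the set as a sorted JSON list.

FIRST sets, iterate to fixpoint:
round 1:
  A via A→a: +{a}
  A via A→b a: +{b}
  B via B→c b: +{c}
  S via S→B A: +{c}
  S: {c}  A: {a,b}  B: {c}
round 2: (stable)
  S: {c}  A: {a,b}  B: {c}

FIRST(B) = ["c"]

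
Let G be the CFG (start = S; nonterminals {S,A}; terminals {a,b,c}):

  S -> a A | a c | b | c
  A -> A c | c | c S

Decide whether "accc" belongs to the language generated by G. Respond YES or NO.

Convert to CNF:
  S -> T1 A | T1 T0 | b | c
  A -> A T0 | T0 S | c
  T0 -> c
  T1 -> a

CYK fill:
  T[0,0] 'a' = {T1}  orig:{}
  T[1,1] 'c' = {A,S,T0}  orig:{A,S}
  T[2,2] 'c' = {A,S,T0}  orig:{A,S}
  T[3,3] 'c' = {A,S,T0}  orig:{A,S}
  T[0,1] 'ac' = {S}
  T[1,2] 'cc' = {A}
  T[2,3] 'cc' = {A}
  T[0,2] 'acc' = {S}
  T[1,3] 'ccc' = {A}
  T[0,3] 'accc' = {S}

S ∈ T[0,3] ⇒ YES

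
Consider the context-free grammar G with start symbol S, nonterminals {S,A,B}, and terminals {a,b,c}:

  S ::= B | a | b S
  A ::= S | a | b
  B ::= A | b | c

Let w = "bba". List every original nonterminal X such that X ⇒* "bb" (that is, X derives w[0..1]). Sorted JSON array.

CNF form of G:
  S -> T0 S | a | b | c
  A -> T0 S | a | b | c
  B -> T0 S | a | b | c
  T0 -> b

Fill CYK table bottom-up, restricted to cells inside w[0..1]:
  T[0,0] 'b' = {A,B,S,T0}  orig:{A,B,S}
  T[1,1] 'b' = {A,B,S,T0}  orig:{A,B,S}
  T[0,1] 'bb' = {A,B,S}

Original NTs in T[0,1] deriving "bb": ["A", "B", "S"]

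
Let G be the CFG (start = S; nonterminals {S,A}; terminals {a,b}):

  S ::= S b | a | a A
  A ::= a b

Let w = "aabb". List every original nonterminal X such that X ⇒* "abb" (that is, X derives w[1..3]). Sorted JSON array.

Convert to CNF:
  S -> S T1 | T0 A | a
  A -> T0 T1
  T0 -> a
  T1 -> b

CYK table (by increasing span) (cells [i..j] with 1 ≤ i ≤ j ≤ 3 only):
  [1..1]={S,T0}  "a"  orig:{S}
  [2..2]={T1}  "b"  orig:{}
  [3..3]={T1}  "b"  orig:{}
  [1..2]={A,S}  "ab"
  [2..3]=∅  "bb"
  [1..3]={S}  "abb"

Original NTs in T[1,3] deriving "abb": ["S"]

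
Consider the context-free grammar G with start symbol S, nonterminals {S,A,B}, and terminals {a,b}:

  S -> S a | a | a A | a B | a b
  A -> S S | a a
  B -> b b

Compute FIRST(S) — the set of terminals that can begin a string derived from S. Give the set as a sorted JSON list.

FIRST iteration:
round 1:
  A via A→a a: +{a}
  B via B→b b: +{b}
  S via S→a: +{a}
  S: {a}  A: {a}  B: {b}
round 2: — fixpoint
  S: {a}  A: {a}  B: {b}

FIRST(S) = ["a"]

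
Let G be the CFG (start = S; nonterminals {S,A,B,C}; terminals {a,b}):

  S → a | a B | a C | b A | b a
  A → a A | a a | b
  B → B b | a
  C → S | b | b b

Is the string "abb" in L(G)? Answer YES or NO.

Convert to CNF:
  S -> T0 B | T0 C | T1 A | T1 T0 | a
  A -> T0 A | T0 T0 | b
  B -> B T1 | a
  C -> T0 B | T0 C | T1 A | T1 T0 | T1 T1 | a | b
  T0 -> a
  T1 -> b

Fill CYK table bottom-up:
  T[0,0] 'a' = {B,C,S,T0}  orig:{B,C,S}
  T[1,1] 'b' = {A,C,T1}  orig:{A,C}
  T[2,2] 'b' = {A,C,T1}  orig:{A,C}
  T[0,1] 'ab' = {A,B,C,S}
  T[1,2] 'bb' = {C,S}
  T[0,2] 'abb' = {B,C,S}

S ∈ T[0,2] ⇒ YES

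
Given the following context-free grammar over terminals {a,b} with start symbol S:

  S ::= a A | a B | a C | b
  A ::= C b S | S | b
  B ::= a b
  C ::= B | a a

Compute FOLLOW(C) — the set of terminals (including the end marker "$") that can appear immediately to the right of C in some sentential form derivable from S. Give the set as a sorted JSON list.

FIRST iteration:
iter 1:
  A via A→b: +{b}
  B via B→a b: +{a}
  C via C→B: +{a}
  S via S→a A: +{a}
  S via S→b: +{b}
  S: {a,b}  A: {b}  B: {a}  C: {a}
iter 2:
  A via A→C b S: +{a}
  S: {a,b}  A: {a,b}  B: {a}  C: {a}
iter 3: done
  S: {a,b}  A: {a,b}  B: {a}  C: {a}

FOLLOW iteration:
initialize: $ ∈ FOLLOW(S)
pass 1:
  A→C b S: FOLLOW(C) ⊇ FIRST(b) = {b}; new: +{b}
  C→B: FOLLOW(B) ⊇ FOLLOW(C) ⊇ {b}; new: +{b}
  S→a A: FOLLOW(A) ⊇ FOLLOW(S) ⊇ {$}; new: +{$}
  S→a B: FOLLOW(B) ⊇ FOLLOW(S) ⊇ {$}; new: +{$}
  S→a C: FOLLOW(C) ⊇ FOLLOW(S) ⊇ {$}; new: +{$}
  FOLLOW(S)={$}  FOLLOW(A)={$}  FOLLOW(B)={$,b}  FOLLOW(C)={$,b}
pass 2: (no change)
  FOLLOW(S)={$}  FOLLOW(A)={$}  FOLLOW(B)={$,b}  FOLLOW(C)={$,b}

FOLLOW(C) = ["$", "b"]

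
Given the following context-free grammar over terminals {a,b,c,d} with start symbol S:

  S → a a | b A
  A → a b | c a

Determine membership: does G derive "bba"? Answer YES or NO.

Convert to CNF:
  S -> T0 T0 | T1 A
  A -> T0 T1 | T2 T0
  T0 -> a
  T1 -> b
  T2 -> c

Fill CYK table bottom-up:
  T[0,0] 'b' = {T1}  orig:{}
  T[1,1] 'b' = {T1}  orig:{}
  T[2,2] 'a' = {T0}  orig:{}
  T[0,1] 'bb' = ∅
  T[1,2] 'ba' = ∅
  T[0,2] 'bba' = ∅

S ∉ T[0,2] ⇒ NO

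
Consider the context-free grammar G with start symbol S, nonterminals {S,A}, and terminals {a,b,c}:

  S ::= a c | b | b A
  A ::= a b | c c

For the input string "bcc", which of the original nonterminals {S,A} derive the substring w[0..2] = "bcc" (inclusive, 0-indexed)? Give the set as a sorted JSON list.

Convert to CNF:
  S -> T0 T2 | T1 A | b
  A -> T0 T1 | T2 T2
  T0 -> a
  T1 -> b
  T2 -> c

Fill CYK table bottom-up — only the sub-triangle for w[0..2]:
  T[0,0] 'b' = {S,T1}  orig:{S}
  T[1,1] 'c' = {T2}  orig:{}
  T[2,2] 'c' = {T2}  orig:{}
  T[0,1] 'bc' = ∅
  T[1,2] 'cc' = {A}
  T[0,2] 'bcc' = {S}

Original NTs in T[0,2] deriving "bcc": ["S"]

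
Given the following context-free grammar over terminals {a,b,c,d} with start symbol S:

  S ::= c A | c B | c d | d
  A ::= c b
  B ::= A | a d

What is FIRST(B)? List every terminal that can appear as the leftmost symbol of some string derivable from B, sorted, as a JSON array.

Compute FIRST by fixpoint:
iter 1:
  A via A→c b: +{c}
  B via B→A: +{c}
  B via B→a d: +{a}
  S via S→c A: +{c}
  S via S→d: +{d}
  FIRST[S]={c,d}  FIRST[A]={c}  FIRST[B]={a,c}
iter 2: (no change)
  FIRST[S]={c,d}  FIRST[A]={c}  FIRST[B]={a,c}

FIRST(B) = ["a", "c"]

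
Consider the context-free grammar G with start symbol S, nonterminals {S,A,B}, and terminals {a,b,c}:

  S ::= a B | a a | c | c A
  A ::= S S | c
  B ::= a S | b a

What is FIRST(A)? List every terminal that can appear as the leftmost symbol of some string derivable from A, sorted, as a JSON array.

Compute FIRST by fixpoint:
[1]
  A via A→c: +{c}
  B via B→a S: +{a}
  B via B→b a: +{b}
  S via S→a B: +{a}
  S via S→c: +{c}
  S: {a,c}  A: {c}  B: {a,b}
[2]
  A via A→S S: +{a}
  S: {a,c}  A: {a,c}  B: {a,b}
[3] — fixpoint
  S: {a,c}  A: {a,c}  B: {a,b}

FIRST(A) = ["a", "c"]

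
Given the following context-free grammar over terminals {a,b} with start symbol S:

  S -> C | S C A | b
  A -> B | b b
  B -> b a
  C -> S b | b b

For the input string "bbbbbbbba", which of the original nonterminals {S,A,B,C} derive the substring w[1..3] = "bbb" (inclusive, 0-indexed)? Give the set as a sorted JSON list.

CNF form of G:
  S -> S T0 | S X2 | T0 T0 | b
  A -> T0 T0 | T0 T1
  B -> T0 T1
  C -> S T0 | T0 T0
  T0 -> b
  T1 -> a
  X2 -> C A

CYK fill, restricted to cells inside w[1..3]:
  cell(1,1) b: {S,T0}  orig:{S}
  cell(2,2) b: {S,T0}  orig:{S}
  cell(3,3) b: {S,T0}  orig:{S}
  cell(1,2) bb: {A,C,S}
  cell(2,3) bb: {A,C,S}
  cell(1,3) bbb: {C,S}

Original NTs in T[1,3] deriving "bbb": ["C", "S"]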